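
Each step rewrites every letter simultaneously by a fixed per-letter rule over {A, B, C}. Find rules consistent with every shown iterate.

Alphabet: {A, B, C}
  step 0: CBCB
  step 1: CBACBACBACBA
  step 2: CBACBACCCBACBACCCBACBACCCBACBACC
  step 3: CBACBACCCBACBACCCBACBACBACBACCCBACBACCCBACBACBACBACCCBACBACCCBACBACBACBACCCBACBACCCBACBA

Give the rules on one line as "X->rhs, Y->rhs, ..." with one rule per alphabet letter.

A->CC, B->CBA, C->CBA

  step 2 ⇒ step 3: CBACBACCCBACBACCCBACBACCCBACBACC ⇒ CBA·CBA·CC·CBA·CBA·CC·CBA·CBA·CBA·CBA·CC·CBA·CBA·CC·CBA·CBA·CBA·CBA·CC·CBA·CBA·CC·CBA·CBA·CBA·CBA·CC·CBA·CBA·CC·CBA·CBA
    A ↦ CC
    B ↦ CBA
    C ↦ CBA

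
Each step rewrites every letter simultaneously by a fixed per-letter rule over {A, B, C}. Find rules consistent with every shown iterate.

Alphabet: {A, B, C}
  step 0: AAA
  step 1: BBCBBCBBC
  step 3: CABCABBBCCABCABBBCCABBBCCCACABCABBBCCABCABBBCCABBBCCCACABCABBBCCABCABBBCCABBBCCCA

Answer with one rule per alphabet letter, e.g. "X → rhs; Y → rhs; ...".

A->BBC, B->CCA, C->CAB

  step 0 ⇒ step 1: AAA ⇒ BBC·BBC·BBC
    A ↦ BBC
    B ↦ CCA  (constrained at step 1)
    C ↦ CAB  (constrained at step 1)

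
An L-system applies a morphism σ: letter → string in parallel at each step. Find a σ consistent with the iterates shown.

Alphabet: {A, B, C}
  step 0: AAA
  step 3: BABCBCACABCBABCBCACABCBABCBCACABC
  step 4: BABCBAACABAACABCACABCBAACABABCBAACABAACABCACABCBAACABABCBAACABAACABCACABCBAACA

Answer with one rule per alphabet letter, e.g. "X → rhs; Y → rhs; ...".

  step 3 ⇒ step 4: BABCBCACABCBABCBCACABCBABCBCACABC ⇒ BA·BC·BA·ACA·BA·ACA·BC·ACA·BC·BA·ACA·BA·BC·BA·ACA·BA·ACA·BC·ACA·BC·BA·ACA·BA·BC·BA·ACA·BA·ACA·BC·ACA·BC·BA·ACA
    A ↦ BC
    B ↦ BA
    C ↦ ACA

A->BC, B->BA, C->ACA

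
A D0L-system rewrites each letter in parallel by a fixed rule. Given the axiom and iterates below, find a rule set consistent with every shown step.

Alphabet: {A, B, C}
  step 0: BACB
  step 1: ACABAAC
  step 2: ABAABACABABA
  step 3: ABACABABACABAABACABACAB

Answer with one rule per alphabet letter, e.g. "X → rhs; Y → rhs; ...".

  step 2 ⇒ step 3: ABAABACABABA ⇒ AB·AC·AB·AB·AC·AB·A·AB·AC·AB·AC·AB
    A ↦ AB
    B ↦ AC
    C ↦ A

A->AB, B->AC, C->A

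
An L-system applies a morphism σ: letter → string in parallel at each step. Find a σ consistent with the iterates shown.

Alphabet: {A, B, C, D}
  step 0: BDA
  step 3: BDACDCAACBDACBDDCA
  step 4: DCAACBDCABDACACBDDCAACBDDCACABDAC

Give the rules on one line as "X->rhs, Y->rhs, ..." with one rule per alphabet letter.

  step 3 ⇒ step 4: BDACDCAACBDACBDDCA ⇒ D·CA·AC·BD·CA·BD·AC·AC·BD·D·CA·AC·BD·D·CA·CA·BD·AC
    A ↦ AC
    B ↦ D
    C ↦ BD
    D ↦ CA

A->AC, B->D, C->BD, D->CA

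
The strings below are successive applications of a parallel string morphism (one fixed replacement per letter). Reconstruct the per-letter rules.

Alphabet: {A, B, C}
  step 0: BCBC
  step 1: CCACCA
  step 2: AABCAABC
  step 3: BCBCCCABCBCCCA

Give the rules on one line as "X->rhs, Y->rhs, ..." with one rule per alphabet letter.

  step 2 ⇒ step 3: AABCAABC ⇒ BC·BC·CC·A·BC·BC·CC·A
    A ↦ BC
    B ↦ CC
    C ↦ A

A->BC, B->CC, C->A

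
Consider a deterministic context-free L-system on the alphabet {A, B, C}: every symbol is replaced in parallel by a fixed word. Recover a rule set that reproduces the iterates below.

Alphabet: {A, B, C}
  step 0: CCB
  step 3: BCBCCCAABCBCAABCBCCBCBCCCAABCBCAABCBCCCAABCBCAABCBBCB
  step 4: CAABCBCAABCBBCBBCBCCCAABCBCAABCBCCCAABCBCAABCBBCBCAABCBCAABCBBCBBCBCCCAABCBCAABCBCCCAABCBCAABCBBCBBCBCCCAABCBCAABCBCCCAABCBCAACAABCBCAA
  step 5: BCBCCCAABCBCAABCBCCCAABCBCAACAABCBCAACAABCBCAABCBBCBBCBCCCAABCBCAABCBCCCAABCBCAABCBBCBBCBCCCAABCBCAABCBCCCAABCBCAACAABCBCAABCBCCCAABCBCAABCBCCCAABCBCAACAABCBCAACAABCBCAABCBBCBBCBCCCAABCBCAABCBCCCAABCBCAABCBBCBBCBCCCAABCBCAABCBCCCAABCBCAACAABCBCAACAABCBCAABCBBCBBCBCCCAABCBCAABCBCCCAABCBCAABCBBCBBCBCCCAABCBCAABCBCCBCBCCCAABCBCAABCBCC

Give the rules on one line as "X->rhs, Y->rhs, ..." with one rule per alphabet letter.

  step 4 ⇒ step 5: CAABCBCAABCBBCBBCBCCCAABCBCAABCBCCCAABCBCAABCBBCBCAABCBCAABCBBCBBCBCCCAABCBCAABCBCCCAABCBCAABCBBCBBCBCCCAABCBCAABCBCCCAABCBCAACAABCBCAA ⇒ BCB·C·C·CAA·BCB·CAA·BCB·C·C·CAA·BCB·CAA·CAA·BCB·CAA·CAA·BCB·CAA·BCB·BCB·BCB·C·C·CAA·BCB·CAA·BCB·C·C·CAA·BCB·CAA·BCB·BCB·BCB·C·C·CAA·BCB·CAA·BCB·C·C·CAA·BCB·CAA·CAA·BCB·CAA·BCB·C·C·CAA·BCB·CAA·BCB·C·C·CAA·BCB·CAA·CAA·BCB·CAA·CAA·BCB·CAA·BCB·BCB·BCB·C·C·CAA·BCB·CAA·BCB·C·C·CAA·BCB·CAA·BCB·BCB·BCB·C·C·CAA·BCB·CAA·BCB·C·C·CAA·BCB·CAA·CAA·BCB·CAA·CAA·BCB·CAA·BCB·BCB·BCB·C·C·CAA·BCB·CAA·BCB·C·C·CAA·BCB·CAA·BCB·BCB·BCB·C·C·CAA·BCB·CAA·BCB·C·C·BCB·C·C·CAA·BCB·CAA·BCB·C·C
    A ↦ C
    B ↦ CAA
    C ↦ BCB

A->C, B->CAA, C->BCB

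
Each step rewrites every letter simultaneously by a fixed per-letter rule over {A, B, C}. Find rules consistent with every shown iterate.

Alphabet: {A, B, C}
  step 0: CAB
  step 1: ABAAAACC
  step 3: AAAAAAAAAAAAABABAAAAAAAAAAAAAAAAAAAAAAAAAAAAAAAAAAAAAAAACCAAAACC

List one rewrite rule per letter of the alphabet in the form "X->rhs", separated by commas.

A->AAA, B->ACC, C->AB

  step 0 ⇒ step 1: CAB ⇒ AB·AAA·ACC
    A ↦ AAA
    B ↦ ACC
    C ↦ AB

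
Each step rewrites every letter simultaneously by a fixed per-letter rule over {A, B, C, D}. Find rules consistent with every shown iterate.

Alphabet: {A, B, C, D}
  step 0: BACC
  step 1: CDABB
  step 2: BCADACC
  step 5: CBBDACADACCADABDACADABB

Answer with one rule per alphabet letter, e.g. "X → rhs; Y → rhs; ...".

  step 1 ⇒ step 2: CDABB ⇒ B·CA·DA·C·C
    A ↦ DA
    B ↦ C
    C ↦ B
    D ↦ CA

A->DA, B->C, C->B, D->CA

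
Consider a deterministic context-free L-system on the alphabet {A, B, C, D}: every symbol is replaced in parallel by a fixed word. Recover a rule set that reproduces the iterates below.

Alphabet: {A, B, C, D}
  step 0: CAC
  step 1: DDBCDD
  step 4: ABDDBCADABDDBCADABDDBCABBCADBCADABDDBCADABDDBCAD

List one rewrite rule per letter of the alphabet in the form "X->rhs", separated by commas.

A->BC, B->AB, C->DD, D->AD

  step 0 ⇒ step 1: CAC ⇒ DD·BC·DD
    A ↦ BC
    C ↦ DD
    B ↦ AB  (constrained at step 1)
    D ↦ AD  (constrained at step 1)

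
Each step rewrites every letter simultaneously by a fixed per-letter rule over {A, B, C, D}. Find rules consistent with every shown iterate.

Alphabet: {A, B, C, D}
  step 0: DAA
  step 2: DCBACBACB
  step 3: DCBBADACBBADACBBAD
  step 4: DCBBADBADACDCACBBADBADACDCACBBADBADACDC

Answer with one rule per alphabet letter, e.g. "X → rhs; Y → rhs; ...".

A->AC, B->BAD, C->B, D->DC

  step 3 ⇒ step 4: DCBBADACBBADACBBAD ⇒ DC·B·BAD·BAD·AC·DC·AC·B·BAD·BAD·AC·DC·AC·B·BAD·BAD·AC·DC
    A ↦ AC
    B ↦ BAD
    C ↦ B
    D ↦ DC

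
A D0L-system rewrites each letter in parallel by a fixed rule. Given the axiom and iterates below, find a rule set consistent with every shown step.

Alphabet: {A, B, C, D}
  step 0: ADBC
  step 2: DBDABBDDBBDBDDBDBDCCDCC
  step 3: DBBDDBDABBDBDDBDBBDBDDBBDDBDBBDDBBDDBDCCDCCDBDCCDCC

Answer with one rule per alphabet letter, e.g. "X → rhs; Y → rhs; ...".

A->DAB, B->BD, C->DCC, D->DB

  step 2 ⇒ step 3: DBDABBDDBBDBDDBDBDCCDCC ⇒ DB·BD·DB·DAB·BD·BD·DB·DB·BD·BD·DB·BD·DB·DB·BD·DB·BD·DB·DCC·DCC·DB·DCC·DCC
    A ↦ DAB
    B ↦ BD
    C ↦ DCC
    D ↦ DB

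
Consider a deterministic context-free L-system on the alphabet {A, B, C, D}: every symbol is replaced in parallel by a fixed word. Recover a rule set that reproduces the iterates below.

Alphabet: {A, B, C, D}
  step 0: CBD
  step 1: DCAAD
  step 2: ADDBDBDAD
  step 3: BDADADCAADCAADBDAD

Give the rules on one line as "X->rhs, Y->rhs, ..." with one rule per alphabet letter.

A->BD, B->CA, C->D, D->AD

  step 2 ⇒ step 3: ADDBDBDAD ⇒ BD·AD·AD·CA·AD·CA·AD·BD·AD
    A ↦ BD
    B ↦ CA
    D ↦ AD
  step 0 ⇒ step 1: CBD ⇒ D·CA·AD
    C ↦ D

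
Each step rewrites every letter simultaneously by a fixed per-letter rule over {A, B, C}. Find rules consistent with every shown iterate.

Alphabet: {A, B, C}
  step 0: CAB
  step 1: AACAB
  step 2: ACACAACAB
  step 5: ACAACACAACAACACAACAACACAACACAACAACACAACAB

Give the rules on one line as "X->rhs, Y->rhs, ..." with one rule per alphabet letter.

A->AC, B->AB, C->A

  step 1 ⇒ step 2: AACAB ⇒ AC·AC·A·AC·AB
    A ↦ AC
    B ↦ AB
    C ↦ A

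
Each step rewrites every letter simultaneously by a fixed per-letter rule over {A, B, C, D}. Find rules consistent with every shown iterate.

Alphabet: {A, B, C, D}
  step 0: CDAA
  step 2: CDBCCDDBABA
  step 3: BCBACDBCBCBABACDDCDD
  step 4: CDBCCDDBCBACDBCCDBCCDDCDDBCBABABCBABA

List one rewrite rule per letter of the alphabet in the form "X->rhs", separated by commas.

A->D, B->CD, C->BC, D->BA

  step 3 ⇒ step 4: BCBACDBCBCBABACDDCDD ⇒ CD·BC·CD·D·BC·BA·CD·BC·CD·BC·CD·D·CD·D·BC·BA·BA·BC·BA·BA
    A ↦ D
    B ↦ CD
    C ↦ BC
    D ↦ BA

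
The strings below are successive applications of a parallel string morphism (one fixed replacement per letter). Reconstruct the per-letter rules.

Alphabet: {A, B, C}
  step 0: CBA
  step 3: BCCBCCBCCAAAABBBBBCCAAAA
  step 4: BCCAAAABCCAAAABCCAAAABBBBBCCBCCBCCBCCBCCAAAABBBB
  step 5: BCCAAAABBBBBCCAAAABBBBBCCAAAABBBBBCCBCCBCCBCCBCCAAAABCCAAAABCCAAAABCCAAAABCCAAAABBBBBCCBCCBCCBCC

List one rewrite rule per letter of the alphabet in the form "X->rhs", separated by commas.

  step 4 ⇒ step 5: BCCAAAABCCAAAABCCAAAABBBBBCCBCCBCCBCCBCCAAAABBBB ⇒ BCC·AA·AA·B·B·B·B·BCC·AA·AA·B·B·B·B·BCC·AA·AA·B·B·B·B·BCC·BCC·BCC·BCC·BCC·AA·AA·BCC·AA·AA·BCC·AA·AA·BCC·AA·AA·BCC·AA·AA·B·B·B·B·BCC·BCC·BCC·BCC
    A ↦ B
    B ↦ BCC
    C ↦ AA

A->B, B->BCC, C->AA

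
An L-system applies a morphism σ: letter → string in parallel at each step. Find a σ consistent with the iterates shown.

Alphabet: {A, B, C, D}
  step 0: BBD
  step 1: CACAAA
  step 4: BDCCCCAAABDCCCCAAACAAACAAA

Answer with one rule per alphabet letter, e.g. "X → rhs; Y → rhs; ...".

  step 0 ⇒ step 1: BBD ⇒ CA·CA·AA
    B ↦ CA
    D ↦ AA
    A ↦ C  (constrained at step 1)
    C ↦ BD  (constrained at step 1)

A->C, B->CA, C->BD, D->AA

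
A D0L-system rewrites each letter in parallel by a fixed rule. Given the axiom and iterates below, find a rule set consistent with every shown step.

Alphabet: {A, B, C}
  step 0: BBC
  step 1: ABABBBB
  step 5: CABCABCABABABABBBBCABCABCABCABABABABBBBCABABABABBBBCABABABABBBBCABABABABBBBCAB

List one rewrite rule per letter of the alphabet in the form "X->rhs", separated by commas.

A->C, B->AB, C->BBB

  step 0 ⇒ step 1: BBC ⇒ AB·AB·BBB
    B ↦ AB
    C ↦ BBB
    A ↦ C  (constrained at step 1)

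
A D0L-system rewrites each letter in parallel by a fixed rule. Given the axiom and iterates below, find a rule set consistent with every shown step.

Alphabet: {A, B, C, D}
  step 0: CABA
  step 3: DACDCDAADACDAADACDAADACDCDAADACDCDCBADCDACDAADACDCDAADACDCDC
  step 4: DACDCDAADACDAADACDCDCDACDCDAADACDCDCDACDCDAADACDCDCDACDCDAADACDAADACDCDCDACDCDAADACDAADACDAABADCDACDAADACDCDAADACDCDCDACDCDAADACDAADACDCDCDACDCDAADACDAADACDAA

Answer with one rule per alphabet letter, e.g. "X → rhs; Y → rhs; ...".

  step 3 ⇒ step 4: DACDCDAADACDAADACDAADACDCDAADACDCDCBADCDACDAADACDCDAADACDCDC ⇒ DAC·DC·DAA·DAC·DAA·DAC·DC·DC·DAC·DC·DAA·DAC·DC·DC·DAC·DC·DAA·DAC·DC·DC·DAC·DC·DAA·DAC·DAA·DAC·DC·DC·DAC·DC·DAA·DAC·DAA·DAC·DAA·BA·DC·DAC·DAA·DAC·DC·DAA·DAC·DC·DC·DAC·DC·DAA·DAC·DAA·DAC·DC·DC·DAC·DC·DAA·DAC·DAA·DAC·DAA
    A ↦ DC
    B ↦ BA
    C ↦ DAA
    D ↦ DAC

A->DC, B->BA, C->DAA, D->DAC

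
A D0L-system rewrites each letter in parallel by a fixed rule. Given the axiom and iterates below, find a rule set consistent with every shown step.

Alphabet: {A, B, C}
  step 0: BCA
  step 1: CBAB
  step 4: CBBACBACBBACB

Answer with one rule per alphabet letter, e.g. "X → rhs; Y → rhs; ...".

  step 0 ⇒ step 1: BCA ⇒ CB·A·B
    A ↦ B
    B ↦ CB
    C ↦ A

A->B, B->CB, C->A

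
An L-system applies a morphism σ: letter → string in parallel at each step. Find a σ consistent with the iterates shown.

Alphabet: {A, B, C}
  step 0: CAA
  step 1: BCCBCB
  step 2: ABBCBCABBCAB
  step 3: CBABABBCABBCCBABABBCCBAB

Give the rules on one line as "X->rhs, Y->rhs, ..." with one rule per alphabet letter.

A->CB, B->AB, C->BC

  step 2 ⇒ step 3: ABBCBCABBCAB ⇒ CB·AB·AB·BC·AB·BC·CB·AB·AB·BC·CB·AB
    A ↦ CB
    B ↦ AB
    C ↦ BC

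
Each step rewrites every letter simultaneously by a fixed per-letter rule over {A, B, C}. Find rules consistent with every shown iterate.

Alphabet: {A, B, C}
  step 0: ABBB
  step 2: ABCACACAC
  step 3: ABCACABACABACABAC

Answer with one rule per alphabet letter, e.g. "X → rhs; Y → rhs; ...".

  step 2 ⇒ step 3: ABCACACAC ⇒ AB·C·AC·AB·AC·AB·AC·AB·AC
    A ↦ AB
    B ↦ C
    C ↦ AC

A->AB, B->C, C->AC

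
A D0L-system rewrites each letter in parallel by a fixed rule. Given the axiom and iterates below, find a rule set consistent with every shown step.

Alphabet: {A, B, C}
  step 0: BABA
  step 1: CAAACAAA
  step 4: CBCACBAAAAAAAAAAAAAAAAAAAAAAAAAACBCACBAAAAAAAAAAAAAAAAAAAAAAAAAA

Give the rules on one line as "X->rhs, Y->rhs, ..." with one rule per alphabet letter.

A->AA, B->CA, C->CB

  step 0 ⇒ step 1: BABA ⇒ CA·AA·CA·AA
    A ↦ AA
    B ↦ CA
    C ↦ CB  (constrained at step 1)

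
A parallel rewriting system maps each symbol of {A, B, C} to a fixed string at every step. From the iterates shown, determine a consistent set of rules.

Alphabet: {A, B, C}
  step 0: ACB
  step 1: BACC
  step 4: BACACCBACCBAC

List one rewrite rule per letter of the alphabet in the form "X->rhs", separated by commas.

  step 0 ⇒ step 1: ACB ⇒ B·AC·C
    A ↦ B
    B ↦ C
    C ↦ AC

A->B, B->C, C->AC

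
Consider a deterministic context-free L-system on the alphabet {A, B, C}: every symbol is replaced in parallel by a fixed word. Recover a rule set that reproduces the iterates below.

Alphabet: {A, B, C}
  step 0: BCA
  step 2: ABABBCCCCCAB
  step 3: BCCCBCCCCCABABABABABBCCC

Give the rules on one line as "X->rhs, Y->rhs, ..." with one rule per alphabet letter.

A->BC, B->CC, C->AB

  step 2 ⇒ step 3: ABABBCCCCCAB ⇒ BC·CC·BC·CC·CC·AB·AB·AB·AB·AB·BC·CC
    A ↦ BC
    B ↦ CC
    C ↦ AB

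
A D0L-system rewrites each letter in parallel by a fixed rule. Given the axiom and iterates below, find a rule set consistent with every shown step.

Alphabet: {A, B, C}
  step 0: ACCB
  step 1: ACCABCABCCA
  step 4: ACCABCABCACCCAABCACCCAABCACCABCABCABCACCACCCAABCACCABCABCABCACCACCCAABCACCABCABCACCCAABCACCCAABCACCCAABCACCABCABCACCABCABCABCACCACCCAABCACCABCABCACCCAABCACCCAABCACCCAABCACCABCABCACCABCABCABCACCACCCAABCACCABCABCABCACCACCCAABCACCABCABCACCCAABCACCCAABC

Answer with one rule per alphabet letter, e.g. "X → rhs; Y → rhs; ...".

A->ACC, B->CA, C->ABC

  step 0 ⇒ step 1: ACCB ⇒ ACC·ABC·ABC·CA
    A ↦ ACC
    B ↦ CA
    C ↦ ABC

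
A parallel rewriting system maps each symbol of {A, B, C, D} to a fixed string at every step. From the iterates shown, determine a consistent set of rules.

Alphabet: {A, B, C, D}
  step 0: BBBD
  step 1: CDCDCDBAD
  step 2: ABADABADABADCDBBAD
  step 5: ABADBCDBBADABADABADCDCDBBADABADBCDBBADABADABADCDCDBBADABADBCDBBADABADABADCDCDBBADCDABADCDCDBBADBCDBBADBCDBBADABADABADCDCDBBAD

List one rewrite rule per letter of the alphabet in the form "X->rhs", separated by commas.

  step 1 ⇒ step 2: CDCDCDBAD ⇒ A·BAD·A·BAD·A·BAD·CD·B·BAD
    A ↦ B
    B ↦ CD
    C ↦ A
    D ↦ BAD

A->B, B->CD, C->A, D->BAD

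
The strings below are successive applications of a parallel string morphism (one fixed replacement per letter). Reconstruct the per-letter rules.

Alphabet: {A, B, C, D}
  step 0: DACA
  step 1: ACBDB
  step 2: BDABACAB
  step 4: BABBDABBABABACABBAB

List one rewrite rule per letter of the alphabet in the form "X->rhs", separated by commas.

  step 1 ⇒ step 2: ACBDB ⇒ B·D·AB·AC·AB
    A ↦ B
    B ↦ AB
    C ↦ D
    D ↦ AC

A->B, B->AB, C->D, D->AC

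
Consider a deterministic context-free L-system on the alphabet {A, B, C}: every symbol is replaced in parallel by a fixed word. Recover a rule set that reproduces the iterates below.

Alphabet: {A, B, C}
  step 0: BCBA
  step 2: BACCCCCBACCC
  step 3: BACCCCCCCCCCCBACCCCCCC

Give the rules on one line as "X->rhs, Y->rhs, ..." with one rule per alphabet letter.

  step 2 ⇒ step 3: BACCCCCBACCC ⇒ BA·C·CC·CC·CC·CC·CC·BA·C·CC·CC·CC
    A ↦ C
    B ↦ BA
    C ↦ CC

A->C, B->BA, C->CC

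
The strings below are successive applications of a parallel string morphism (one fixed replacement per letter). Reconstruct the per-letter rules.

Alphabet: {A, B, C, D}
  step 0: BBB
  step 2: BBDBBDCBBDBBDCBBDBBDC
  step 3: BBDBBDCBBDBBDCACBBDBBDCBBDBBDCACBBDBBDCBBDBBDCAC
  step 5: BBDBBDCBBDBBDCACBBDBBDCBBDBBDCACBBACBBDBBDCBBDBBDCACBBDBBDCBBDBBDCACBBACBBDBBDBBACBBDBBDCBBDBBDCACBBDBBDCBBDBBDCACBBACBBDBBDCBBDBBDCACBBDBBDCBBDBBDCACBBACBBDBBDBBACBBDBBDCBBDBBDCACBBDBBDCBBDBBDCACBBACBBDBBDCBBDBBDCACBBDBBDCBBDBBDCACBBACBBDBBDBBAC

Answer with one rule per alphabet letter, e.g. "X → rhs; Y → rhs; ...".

A->BB, B->BBD, C->AC, D->C

  step 2 ⇒ step 3: BBDBBDCBBDBBDCBBDBBDC ⇒ BBD·BBD·C·BBD·BBD·C·AC·BBD·BBD·C·BBD·BBD·C·AC·BBD·BBD·C·BBD·BBD·C·AC
    B ↦ BBD
    C ↦ AC
    D ↦ C
    A ↦ BB  (constrained at step 3)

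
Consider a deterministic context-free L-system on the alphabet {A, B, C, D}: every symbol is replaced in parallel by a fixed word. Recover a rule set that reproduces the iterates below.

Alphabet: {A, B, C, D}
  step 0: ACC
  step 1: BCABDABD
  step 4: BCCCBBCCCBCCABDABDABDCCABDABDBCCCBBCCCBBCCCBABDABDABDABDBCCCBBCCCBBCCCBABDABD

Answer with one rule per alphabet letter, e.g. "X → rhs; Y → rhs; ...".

A->BC, B->CC, C->ABD, D->B

  step 0 ⇒ step 1: ACC ⇒ BC·ABD·ABD
    A ↦ BC
    C ↦ ABD
    B ↦ CC  (constrained at step 1)
    D ↦ B  (constrained at step 1)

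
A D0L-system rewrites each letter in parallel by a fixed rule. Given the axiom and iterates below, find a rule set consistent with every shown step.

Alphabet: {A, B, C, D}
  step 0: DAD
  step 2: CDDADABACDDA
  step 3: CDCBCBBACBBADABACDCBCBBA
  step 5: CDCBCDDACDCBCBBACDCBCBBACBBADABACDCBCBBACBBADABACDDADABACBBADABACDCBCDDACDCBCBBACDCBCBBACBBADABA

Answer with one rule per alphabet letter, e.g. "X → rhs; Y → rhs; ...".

A->BA, B->DA, C->CD, D->CB

  step 2 ⇒ step 3: CDDADABACDDA ⇒ CD·CB·CB·BA·CB·BA·DA·BA·CD·CB·CB·BA
    A ↦ BA
    B ↦ DA
    C ↦ CD
    D ↦ CB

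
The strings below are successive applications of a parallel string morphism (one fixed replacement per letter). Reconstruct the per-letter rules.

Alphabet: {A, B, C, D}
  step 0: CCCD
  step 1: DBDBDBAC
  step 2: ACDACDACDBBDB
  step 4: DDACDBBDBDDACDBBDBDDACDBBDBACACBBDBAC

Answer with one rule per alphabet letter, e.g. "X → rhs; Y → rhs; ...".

A->BB, B->D, C->DB, D->AC

  step 1 ⇒ step 2: DBDBDBAC ⇒ AC·D·AC·D·AC·D·BB·DB
    A ↦ BB
    B ↦ D
    C ↦ DB
    D ↦ AC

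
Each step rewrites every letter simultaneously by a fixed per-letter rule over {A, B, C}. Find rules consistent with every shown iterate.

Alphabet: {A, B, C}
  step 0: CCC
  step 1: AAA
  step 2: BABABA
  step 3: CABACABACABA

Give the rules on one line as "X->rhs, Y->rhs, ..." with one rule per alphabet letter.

A->BA, B->CA, C->A

  step 2 ⇒ step 3: BABABA ⇒ CA·BA·CA·BA·CA·BA
    A ↦ BA
    B ↦ CA
  step 0 ⇒ step 1: CCC ⇒ A·A·A
    C ↦ A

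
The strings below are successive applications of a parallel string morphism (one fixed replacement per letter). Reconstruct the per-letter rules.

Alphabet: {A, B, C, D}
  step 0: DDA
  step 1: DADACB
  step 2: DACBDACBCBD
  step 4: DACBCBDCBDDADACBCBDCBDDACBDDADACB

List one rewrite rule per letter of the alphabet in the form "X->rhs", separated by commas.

A->CB, B->D, C->CB, D->DA

  step 1 ⇒ step 2: DADACB ⇒ DA·CB·DA·CB·CB·D
    A ↦ CB
    B ↦ D
    C ↦ CB
    D ↦ DA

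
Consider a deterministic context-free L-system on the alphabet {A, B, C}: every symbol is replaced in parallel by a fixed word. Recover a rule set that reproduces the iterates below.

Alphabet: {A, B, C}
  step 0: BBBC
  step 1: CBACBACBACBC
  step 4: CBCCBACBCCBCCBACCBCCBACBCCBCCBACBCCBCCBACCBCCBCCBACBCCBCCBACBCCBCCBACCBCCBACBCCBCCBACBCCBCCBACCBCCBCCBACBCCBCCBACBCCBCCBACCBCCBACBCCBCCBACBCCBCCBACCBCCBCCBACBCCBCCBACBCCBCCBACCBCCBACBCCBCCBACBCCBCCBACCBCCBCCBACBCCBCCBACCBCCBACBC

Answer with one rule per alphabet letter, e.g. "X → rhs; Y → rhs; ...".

  step 0 ⇒ step 1: BBBC ⇒ CBA·CBA·CBA·CBC
    B ↦ CBA
    C ↦ CBC
    A ↦ C  (constrained at step 1)

A->C, B->CBA, C->CBC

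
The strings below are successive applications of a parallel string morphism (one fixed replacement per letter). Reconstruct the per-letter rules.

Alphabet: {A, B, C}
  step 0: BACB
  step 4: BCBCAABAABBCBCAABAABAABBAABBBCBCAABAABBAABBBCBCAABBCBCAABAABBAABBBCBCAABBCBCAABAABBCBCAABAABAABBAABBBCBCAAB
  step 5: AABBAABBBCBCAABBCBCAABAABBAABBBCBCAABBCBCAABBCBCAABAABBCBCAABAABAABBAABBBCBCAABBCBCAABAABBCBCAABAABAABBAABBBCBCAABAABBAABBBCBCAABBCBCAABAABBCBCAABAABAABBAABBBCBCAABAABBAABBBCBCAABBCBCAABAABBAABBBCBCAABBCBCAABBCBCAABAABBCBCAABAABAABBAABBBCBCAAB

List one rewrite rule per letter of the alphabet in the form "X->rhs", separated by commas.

A->BC, B->AAB, C->B

  step 4 ⇒ step 5: BCBCAABAABBCBCAABAABAABBAABBBCBCAABAABBAABBBCBCAABBCBCAABAABBAABBBCBCAABBCBCAABAABBCBCAABAABAABBAABBBCBCAAB ⇒ AAB·B·AAB·B·BC·BC·AAB·BC·BC·AAB·AAB·B·AAB·B·BC·BC·AAB·BC·BC·AAB·BC·BC·AAB·AAB·BC·BC·AAB·AAB·AAB·B·AAB·B·BC·BC·AAB·BC·BC·AAB·AAB·BC·BC·AAB·AAB·AAB·B·AAB·B·BC·BC·AAB·AAB·B·AAB·B·BC·BC·AAB·BC·BC·AAB·AAB·BC·BC·AAB·AAB·AAB·B·AAB·B·BC·BC·AAB·AAB·B·AAB·B·BC·BC·AAB·BC·BC·AAB·AAB·B·AAB·B·BC·BC·AAB·BC·BC·AAB·BC·BC·AAB·AAB·BC·BC·AAB·AAB·AAB·B·AAB·B·BC·BC·AAB
    A ↦ BC
    B ↦ AAB
    C ↦ B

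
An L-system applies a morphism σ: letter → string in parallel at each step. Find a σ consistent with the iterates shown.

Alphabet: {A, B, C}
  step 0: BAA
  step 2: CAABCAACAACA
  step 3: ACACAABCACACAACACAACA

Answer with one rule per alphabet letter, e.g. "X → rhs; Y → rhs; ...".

A->CA, B->ABC, C->A

  step 2 ⇒ step 3: CAABCAACAACA ⇒ A·CA·CA·ABC·A·CA·CA·A·CA·CA·A·CA
    A ↦ CA
    B ↦ ABC
    C ↦ A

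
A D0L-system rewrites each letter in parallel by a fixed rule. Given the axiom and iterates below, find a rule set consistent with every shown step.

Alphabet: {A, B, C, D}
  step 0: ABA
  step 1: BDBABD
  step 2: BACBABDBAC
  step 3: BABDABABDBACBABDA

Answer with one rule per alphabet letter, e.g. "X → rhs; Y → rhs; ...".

  step 2 ⇒ step 3: BACBABDBAC ⇒ BA·BD·A·BA·BD·BA·C·BA·BD·A
    A ↦ BD
    B ↦ BA
    C ↦ A
    D ↦ C

A->BD, B->BA, C->A, D->C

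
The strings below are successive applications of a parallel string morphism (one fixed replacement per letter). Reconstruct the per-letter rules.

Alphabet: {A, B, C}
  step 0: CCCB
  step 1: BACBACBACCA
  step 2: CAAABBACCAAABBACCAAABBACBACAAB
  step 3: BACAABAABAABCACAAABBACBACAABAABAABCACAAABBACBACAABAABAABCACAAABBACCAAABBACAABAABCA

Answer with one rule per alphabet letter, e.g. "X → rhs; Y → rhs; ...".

A->AAB, B->CA, C->BAC

  step 2 ⇒ step 3: CAAABBACCAAABBACCAAABBACBACAAB ⇒ BAC·AAB·AAB·AAB·CA·CA·AAB·BAC·BAC·AAB·AAB·AAB·CA·CA·AAB·BAC·BAC·AAB·AAB·AAB·CA·CA·AAB·BAC·CA·AAB·BAC·AAB·AAB·CA
    A ↦ AAB
    B ↦ CA
    C ↦ BAC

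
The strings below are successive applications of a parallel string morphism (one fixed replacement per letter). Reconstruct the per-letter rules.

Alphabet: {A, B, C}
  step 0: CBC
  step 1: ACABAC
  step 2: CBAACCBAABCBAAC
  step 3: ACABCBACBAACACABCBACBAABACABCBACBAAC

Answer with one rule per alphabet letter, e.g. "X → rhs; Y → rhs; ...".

  step 2 ⇒ step 3: CBAACCBAABCBAAC ⇒ AC·AB·CBA·CBA·AC·AC·AB·CBA·CBA·AB·AC·AB·CBA·CBA·AC
    A ↦ CBA
    B ↦ AB
    C ↦ AC

A->CBA, B->AB, C->AC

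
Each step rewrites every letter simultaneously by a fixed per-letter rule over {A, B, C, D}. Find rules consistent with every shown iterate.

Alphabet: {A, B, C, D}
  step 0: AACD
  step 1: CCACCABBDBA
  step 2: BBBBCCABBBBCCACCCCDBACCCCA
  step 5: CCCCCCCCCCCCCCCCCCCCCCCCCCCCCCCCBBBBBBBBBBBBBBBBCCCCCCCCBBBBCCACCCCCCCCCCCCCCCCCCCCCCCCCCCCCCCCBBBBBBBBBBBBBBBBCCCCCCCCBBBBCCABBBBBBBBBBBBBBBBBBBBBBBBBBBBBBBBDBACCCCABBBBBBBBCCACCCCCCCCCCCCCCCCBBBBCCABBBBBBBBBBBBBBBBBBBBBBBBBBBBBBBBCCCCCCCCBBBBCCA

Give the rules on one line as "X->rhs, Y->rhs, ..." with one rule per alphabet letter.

A->CCA, B->CC, C->BB, D->DBA

  step 1 ⇒ step 2: CCACCABBDBA ⇒ BB·BB·CCA·BB·BB·CCA·CC·CC·DBA·CC·CCA
    A ↦ CCA
    B ↦ CC
    C ↦ BB
    D ↦ DBA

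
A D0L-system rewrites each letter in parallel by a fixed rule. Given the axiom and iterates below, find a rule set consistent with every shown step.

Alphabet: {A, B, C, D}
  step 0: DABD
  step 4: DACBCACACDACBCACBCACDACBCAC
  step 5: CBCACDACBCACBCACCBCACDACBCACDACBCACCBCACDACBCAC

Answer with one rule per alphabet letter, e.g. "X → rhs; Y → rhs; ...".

  step 4 ⇒ step 5: DACBCACACDACBCACBCACDACBCAC ⇒ C·BC·AC·D·AC·BC·AC·BC·AC·C·BC·AC·D·AC·BC·AC·D·AC·BC·AC·C·BC·AC·D·AC·BC·AC
    A ↦ BC
    B ↦ D
    C ↦ AC
    D ↦ C

A->BC, B->D, C->AC, D->C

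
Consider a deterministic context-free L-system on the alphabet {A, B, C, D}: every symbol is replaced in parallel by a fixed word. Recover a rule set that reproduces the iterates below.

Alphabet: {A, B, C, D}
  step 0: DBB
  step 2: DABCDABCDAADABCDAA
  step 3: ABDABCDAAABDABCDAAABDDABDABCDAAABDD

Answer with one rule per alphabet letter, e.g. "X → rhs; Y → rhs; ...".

A->D, B->ABC, C->DAA, D->AB

  step 2 ⇒ step 3: DABCDABCDAADABCDAA ⇒ AB·D·ABC·DAA·AB·D·ABC·DAA·AB·D·D·AB·D·ABC·DAA·AB·D·D
    A ↦ D
    B ↦ ABC
    C ↦ DAA
    D ↦ AB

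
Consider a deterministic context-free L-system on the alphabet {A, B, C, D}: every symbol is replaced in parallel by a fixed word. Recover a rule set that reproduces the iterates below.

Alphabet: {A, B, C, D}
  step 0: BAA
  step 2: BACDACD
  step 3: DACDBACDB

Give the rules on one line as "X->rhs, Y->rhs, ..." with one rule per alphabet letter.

  step 2 ⇒ step 3: BACDACD ⇒ D·AC·D·B·AC·D·B
    A ↦ AC
    B ↦ D
    C ↦ D
    D ↦ B

A->AC, B->D, C->D, D->B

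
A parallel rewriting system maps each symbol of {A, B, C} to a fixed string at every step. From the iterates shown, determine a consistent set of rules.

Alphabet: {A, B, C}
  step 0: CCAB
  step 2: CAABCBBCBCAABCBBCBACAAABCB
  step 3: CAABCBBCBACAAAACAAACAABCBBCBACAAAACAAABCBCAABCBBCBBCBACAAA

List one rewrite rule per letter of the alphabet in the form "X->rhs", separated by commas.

  step 2 ⇒ step 3: CAABCBBCBCAABCBBCBACAAABCB ⇒ CAA·BCB·BCB·A·CAA·A·A·CAA·A·CAA·BCB·BCB·A·CAA·A·A·CAA·A·BCB·CAA·BCB·BCB·BCB·A·CAA·A
    A ↦ BCB
    B ↦ A
    C ↦ CAA

A->BCB, B->A, C->CAA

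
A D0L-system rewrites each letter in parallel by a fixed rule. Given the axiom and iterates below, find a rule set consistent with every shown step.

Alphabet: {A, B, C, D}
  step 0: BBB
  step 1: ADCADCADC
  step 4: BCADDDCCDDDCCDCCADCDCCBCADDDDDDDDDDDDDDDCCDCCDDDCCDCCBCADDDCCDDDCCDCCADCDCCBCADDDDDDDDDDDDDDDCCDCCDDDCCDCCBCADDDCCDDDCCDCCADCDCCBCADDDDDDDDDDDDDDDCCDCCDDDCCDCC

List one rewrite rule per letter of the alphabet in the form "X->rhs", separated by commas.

A->BCA, B->ADC, C->DCC, D->DD

  step 0 ⇒ step 1: BBB ⇒ ADC·ADC·ADC
    B ↦ ADC
    A ↦ BCA  (constrained at step 1)
    C ↦ DCC  (constrained at step 1)
    D ↦ DD  (constrained at step 1)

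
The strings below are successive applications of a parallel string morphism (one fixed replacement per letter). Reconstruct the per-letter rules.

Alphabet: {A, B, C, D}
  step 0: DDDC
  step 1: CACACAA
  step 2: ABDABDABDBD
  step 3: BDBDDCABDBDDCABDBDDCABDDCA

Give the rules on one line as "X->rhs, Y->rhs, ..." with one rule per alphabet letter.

  step 2 ⇒ step 3: ABDABDABDBD ⇒ BD·BDD·CA·BD·BDD·CA·BD·BDD·CA·BDD·CA
    A ↦ BD
    B ↦ BDD
    D ↦ CA
  step 0 ⇒ step 1: DDDC ⇒ CA·CA·CA·A
    C ↦ A

A->BD, B->BDD, C->A, D->CA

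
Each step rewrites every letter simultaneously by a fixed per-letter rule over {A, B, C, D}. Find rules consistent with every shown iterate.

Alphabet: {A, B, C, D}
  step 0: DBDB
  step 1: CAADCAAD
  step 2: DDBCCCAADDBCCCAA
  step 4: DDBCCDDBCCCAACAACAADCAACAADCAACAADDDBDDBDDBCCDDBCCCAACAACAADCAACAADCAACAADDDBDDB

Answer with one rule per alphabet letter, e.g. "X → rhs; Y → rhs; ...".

A->C, B->D, C->DDB, D->CAA

  step 1 ⇒ step 2: CAADCAAD ⇒ DDB·C·C·CAA·DDB·C·C·CAA
    A ↦ C
    C ↦ DDB
    D ↦ CAA
  step 0 ⇒ step 1: DBDB ⇒ CAA·D·CAA·D
    B ↦ D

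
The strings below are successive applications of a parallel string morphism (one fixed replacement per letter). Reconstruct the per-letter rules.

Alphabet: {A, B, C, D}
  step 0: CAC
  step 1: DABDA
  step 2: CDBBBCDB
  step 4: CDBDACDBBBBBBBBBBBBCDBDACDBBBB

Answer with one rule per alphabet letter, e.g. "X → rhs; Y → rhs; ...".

A->B, B->BB, C->DA, D->CD

  step 1 ⇒ step 2: DABDA ⇒ CD·B·BB·CD·B
    A ↦ B
    B ↦ BB
    D ↦ CD
  step 0 ⇒ step 1: CAC ⇒ DA·B·DA
    C ↦ DA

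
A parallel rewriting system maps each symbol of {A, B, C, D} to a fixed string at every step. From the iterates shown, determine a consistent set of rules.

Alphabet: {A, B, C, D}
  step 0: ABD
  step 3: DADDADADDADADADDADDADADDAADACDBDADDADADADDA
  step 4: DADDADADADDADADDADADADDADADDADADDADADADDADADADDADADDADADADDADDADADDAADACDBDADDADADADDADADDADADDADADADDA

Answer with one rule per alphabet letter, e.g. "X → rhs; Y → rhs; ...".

A->DDA, B->CDB, C->A, D->DA

  step 3 ⇒ step 4: DADDADADDADADADDADDADADDAADACDBDADDADADADDA ⇒ DA·DDA·DA·DA·DDA·DA·DDA·DA·DA·DDA·DA·DDA·DA·DDA·DA·DA·DDA·DA·DA·DDA·DA·DDA·DA·DA·DDA·DDA·DA·DDA·A·DA·CDB·DA·DDA·DA·DA·DDA·DA·DDA·DA·DDA·DA·DA·DDA
    A ↦ DDA
    B ↦ CDB
    C ↦ A
    D ↦ DA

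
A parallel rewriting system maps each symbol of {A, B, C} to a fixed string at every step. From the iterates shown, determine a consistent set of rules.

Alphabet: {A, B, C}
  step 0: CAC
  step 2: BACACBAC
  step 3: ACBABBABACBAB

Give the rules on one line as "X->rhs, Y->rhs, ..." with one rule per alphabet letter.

  step 2 ⇒ step 3: BACACBAC ⇒ AC·B·AB·B·AB·AC·B·AB
    A ↦ B
    B ↦ AC
    C ↦ AB

A->B, B->AC, C->AB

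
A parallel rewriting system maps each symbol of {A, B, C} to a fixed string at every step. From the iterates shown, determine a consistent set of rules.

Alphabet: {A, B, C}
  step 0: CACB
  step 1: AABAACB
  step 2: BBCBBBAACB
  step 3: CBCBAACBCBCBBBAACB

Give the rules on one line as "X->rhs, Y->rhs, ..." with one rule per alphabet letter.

A->B, B->CB, C->AA

  step 2 ⇒ step 3: BBCBBBAACB ⇒ CB·CB·AA·CB·CB·CB·B·B·AA·CB
    A ↦ B
    B ↦ CB
    C ↦ AA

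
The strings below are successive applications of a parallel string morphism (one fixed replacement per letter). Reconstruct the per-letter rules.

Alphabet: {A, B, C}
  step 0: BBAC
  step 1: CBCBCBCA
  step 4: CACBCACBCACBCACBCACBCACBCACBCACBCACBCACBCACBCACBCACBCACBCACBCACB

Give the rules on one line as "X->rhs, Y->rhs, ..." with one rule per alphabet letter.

A->CB, B->CB, C->CA

  step 0 ⇒ step 1: BBAC ⇒ CB·CB·CB·CA
    A ↦ CB
    B ↦ CB
    C ↦ CA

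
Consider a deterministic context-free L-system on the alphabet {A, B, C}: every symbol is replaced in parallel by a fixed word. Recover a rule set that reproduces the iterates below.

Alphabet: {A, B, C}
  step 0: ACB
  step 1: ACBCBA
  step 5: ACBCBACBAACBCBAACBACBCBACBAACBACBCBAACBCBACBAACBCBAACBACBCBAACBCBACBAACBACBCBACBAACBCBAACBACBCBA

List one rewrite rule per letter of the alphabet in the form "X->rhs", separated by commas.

A->ACB, B->A, C->CB

  step 0 ⇒ step 1: ACB ⇒ ACB·CB·A
    A ↦ ACB
    B ↦ A
    C ↦ CB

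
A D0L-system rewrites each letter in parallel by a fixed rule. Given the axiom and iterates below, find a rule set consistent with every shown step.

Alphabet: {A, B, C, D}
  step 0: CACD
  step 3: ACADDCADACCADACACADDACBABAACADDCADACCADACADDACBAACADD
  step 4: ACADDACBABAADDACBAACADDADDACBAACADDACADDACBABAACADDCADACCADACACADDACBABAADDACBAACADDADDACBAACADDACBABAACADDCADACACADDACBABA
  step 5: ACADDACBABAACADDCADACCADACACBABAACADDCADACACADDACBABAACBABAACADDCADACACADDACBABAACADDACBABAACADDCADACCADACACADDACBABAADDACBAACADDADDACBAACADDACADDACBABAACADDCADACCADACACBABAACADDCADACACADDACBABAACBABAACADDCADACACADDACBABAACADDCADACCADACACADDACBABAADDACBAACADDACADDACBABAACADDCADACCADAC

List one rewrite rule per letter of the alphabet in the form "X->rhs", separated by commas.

A->AC, B->CAD, C->ADD, D->BA

  step 4 ⇒ step 5: ACADDACBABAADDACBAACADDADDACBAACADDACADDACBABAACADDCADACCADACACADDACBABAADDACBAACADDADDACBAACADDACBABAACADDCADACACADDACBABA ⇒ AC·ADD·AC·BA·BA·AC·ADD·CAD·AC·CAD·AC·AC·BA·BA·AC·ADD·CAD·AC·AC·ADD·AC·BA·BA·AC·BA·BA·AC·ADD·CAD·AC·AC·ADD·AC·BA·BA·AC·ADD·AC·BA·BA·AC·ADD·CAD·AC·CAD·AC·AC·ADD·AC·BA·BA·ADD·AC·BA·AC·ADD·ADD·AC·BA·AC·ADD·AC·ADD·AC·BA·BA·AC·ADD·CAD·AC·CAD·AC·AC·BA·BA·AC·ADD·CAD·AC·AC·ADD·AC·BA·BA·AC·BA·BA·AC·ADD·CAD·AC·AC·ADD·AC·BA·BA·AC·ADD·CAD·AC·CAD·AC·AC·ADD·AC·BA·BA·ADD·AC·BA·AC·ADD·AC·ADD·AC·BA·BA·AC·ADD·CAD·AC·CAD·AC
    A ↦ AC
    B ↦ CAD
    C ↦ ADD
    D ↦ BA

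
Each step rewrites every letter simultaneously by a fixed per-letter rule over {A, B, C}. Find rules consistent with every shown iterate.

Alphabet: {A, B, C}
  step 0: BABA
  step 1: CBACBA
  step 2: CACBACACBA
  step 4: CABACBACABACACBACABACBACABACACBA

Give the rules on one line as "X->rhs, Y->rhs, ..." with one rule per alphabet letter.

A->BA, B->C, C->CA

  step 1 ⇒ step 2: CBACBA ⇒ CA·C·BA·CA·C·BA
    A ↦ BA
    B ↦ C
    C ↦ CA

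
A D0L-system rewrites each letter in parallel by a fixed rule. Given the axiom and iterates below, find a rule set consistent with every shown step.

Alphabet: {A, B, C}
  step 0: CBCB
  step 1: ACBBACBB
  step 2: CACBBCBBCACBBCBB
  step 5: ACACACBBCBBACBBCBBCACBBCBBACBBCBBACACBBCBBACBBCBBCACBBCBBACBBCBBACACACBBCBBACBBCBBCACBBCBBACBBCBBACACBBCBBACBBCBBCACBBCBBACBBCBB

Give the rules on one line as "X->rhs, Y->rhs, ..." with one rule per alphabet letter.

  step 1 ⇒ step 2: ACBBACBB ⇒ C·A·CBB·CBB·C·A·CBB·CBB
    A ↦ C
    B ↦ CBB
    C ↦ A

A->C, B->CBB, C->A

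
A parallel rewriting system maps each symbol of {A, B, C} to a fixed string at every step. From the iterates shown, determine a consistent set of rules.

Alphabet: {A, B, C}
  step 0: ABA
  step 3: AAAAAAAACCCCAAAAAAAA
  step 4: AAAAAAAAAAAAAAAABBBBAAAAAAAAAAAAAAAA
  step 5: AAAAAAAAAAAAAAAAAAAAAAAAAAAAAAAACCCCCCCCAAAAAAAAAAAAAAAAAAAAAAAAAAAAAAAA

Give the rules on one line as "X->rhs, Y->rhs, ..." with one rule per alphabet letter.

  step 4 ⇒ step 5: AAAAAAAAAAAAAAAABBBBAAAAAAAAAAAAAAAA ⇒ AA·AA·AA·AA·AA·AA·AA·AA·AA·AA·AA·AA·AA·AA·AA·AA·CC·CC·CC·CC·AA·AA·AA·AA·AA·AA·AA·AA·AA·AA·AA·AA·AA·AA·AA·AA
    A ↦ AA
    B ↦ CC
  step 3 ⇒ step 4: AAAAAAAACCCCAAAAAAAA ⇒ AA·AA·AA·AA·AA·AA·AA·AA·B·B·B·B·AA·AA·AA·AA·AA·AA·AA·AA
    C ↦ B

A->AA, B->CC, C->B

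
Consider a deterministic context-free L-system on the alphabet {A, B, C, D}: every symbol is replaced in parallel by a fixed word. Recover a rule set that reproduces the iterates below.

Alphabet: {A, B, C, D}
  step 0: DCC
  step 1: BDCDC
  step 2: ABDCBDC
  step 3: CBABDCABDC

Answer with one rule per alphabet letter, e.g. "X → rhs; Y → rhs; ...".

A->CB, B->A, C->DC, D->B

  step 2 ⇒ step 3: ABDCBDC ⇒ CB·A·B·DC·A·B·DC
    A ↦ CB
    B ↦ A
    C ↦ DC
    D ↦ B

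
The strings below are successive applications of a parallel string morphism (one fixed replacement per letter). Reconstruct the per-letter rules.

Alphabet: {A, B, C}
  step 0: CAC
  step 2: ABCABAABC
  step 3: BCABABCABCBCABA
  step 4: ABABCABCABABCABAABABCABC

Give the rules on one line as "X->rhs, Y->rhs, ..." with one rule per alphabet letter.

  step 3 ⇒ step 4: BCABABCABCBCABA ⇒ A·BA·BC·A·BC·A·BA·BC·A·BA·A·BA·BC·A·BC
    A ↦ BC
    B ↦ A
    C ↦ BA

A->BC, B->A, C->BA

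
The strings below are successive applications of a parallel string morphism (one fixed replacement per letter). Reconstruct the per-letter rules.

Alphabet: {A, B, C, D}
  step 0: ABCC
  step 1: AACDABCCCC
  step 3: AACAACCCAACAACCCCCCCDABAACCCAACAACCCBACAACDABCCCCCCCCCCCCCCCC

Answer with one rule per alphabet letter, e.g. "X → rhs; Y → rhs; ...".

A->AAC, B->DAB, C->CC, D->BAC

  step 0 ⇒ step 1: ABCC ⇒ AAC·DAB·CC·CC
    A ↦ AAC
    B ↦ DAB
    C ↦ CC
    D ↦ BAC  (constrained at step 1)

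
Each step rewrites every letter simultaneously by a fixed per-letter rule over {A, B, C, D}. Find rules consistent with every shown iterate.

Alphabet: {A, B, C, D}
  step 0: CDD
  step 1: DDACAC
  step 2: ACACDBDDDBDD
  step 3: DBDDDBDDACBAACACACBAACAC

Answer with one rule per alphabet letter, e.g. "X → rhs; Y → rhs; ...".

  step 2 ⇒ step 3: ACACDBDDDBDD ⇒ DB·DD·DB·DD·AC·BA·AC·AC·AC·BA·AC·AC
    A ↦ DB
    B ↦ BA
    C ↦ DD
    D ↦ AC

A->DB, B->BA, C->DD, D->AC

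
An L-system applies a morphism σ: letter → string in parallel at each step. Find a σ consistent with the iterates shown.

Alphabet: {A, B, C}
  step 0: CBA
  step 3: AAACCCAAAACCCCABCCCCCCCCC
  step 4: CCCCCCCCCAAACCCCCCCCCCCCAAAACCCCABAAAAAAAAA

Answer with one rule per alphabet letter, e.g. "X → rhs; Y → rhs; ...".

  step 3 ⇒ step 4: AAACCCAAAACCCCABCCCCCCCCC ⇒ CCC·CCC·CCC·A·A·A·CCC·CCC·CCC·CCC·A·A·A·A·CCC·CAB·A·A·A·A·A·A·A·A·A
    A ↦ CCC
    B ↦ CAB
    C ↦ A

A->CCC, B->CAB, C->A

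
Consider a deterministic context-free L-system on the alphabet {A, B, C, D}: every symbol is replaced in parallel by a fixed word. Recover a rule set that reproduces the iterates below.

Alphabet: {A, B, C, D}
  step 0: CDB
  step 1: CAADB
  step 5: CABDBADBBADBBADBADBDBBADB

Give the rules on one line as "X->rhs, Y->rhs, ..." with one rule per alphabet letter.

A->B, B->DB, C->CA, D->A

  step 0 ⇒ step 1: CDB ⇒ CA·A·DB
    B ↦ DB
    C ↦ CA
    D ↦ A
    A ↦ B  (constrained at step 1)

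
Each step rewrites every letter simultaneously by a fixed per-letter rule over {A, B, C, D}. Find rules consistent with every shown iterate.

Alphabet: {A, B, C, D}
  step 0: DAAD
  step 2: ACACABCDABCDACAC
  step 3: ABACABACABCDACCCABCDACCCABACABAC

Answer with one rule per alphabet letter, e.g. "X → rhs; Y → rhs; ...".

A->AB, B->CD, C->AC, D->CC

  step 2 ⇒ step 3: ACACABCDABCDACAC ⇒ AB·AC·AB·AC·AB·CD·AC·CC·AB·CD·AC·CC·AB·AC·AB·AC
    A ↦ AB
    B ↦ CD
    C ↦ AC
    D ↦ CC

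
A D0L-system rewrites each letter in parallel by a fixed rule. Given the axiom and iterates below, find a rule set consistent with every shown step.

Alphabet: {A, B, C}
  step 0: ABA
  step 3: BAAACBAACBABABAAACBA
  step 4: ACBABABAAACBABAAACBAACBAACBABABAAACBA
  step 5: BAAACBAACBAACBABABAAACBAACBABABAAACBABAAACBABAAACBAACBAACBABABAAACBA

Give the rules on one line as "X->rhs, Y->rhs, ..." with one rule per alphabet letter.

  step 4 ⇒ step 5: ACBABABAAACBABAAACBAACBAACBABABAAACBA ⇒ BA·A·AC·BA·AC·BA·AC·BA·BA·BA·A·AC·BA·AC·BA·BA·BA·A·AC·BA·BA·A·AC·BA·BA·A·AC·BA·AC·BA·AC·BA·BA·BA·A·AC·BA
    A ↦ BA
    B ↦ AC
    C ↦ A

A->BA, B->AC, C->A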